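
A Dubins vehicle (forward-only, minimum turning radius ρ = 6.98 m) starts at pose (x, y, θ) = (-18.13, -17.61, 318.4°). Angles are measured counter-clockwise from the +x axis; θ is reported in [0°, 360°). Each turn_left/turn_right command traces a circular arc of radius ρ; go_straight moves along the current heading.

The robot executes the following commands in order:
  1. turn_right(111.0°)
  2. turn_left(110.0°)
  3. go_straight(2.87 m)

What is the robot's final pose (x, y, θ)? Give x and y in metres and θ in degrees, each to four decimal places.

(-18.9518, -42.3041, 317.4000°)

set_pose: (x, y, θ) = (-18.1300, -17.6100, 318.4000°), ρ = 6.98
turn_right(111.0°): centre at ρ to the right, rotate −111.0° → (-19.5520, -29.0266, 207.4000°)
turn_left(110.0°): centre at ρ to the left, rotate +110.0° → (-21.0644, -40.3615, 317.4000°)
go_straight(2.87): x += 2.87·cos θ, y += 2.87·sin θ → (-18.9518, -42.3041, 317.4000°)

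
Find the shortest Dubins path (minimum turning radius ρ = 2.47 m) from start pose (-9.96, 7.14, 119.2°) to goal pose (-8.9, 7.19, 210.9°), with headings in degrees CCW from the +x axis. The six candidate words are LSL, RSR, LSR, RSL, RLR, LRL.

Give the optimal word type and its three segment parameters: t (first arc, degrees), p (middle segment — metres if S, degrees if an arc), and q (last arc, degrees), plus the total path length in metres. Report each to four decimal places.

LRL: t = 22.3570°, p = 304.9341°, q = 14.2771°, L = 14.7249 m

Let ψ = atan2(Δy, Δx) = atan2(0.05, 1.06) = 2.7006° be the start→goal bearing.
Normalize: d = |goal − start| / ρ = 1.061179/2.47 = 0.429627, α = (θ_start − ψ) mod 360° = 116.4994° = 2.033298 rad, β = (θ_goal − ψ) mod 360° = 208.1994° = 3.633765 rad.
Common terms: sin α = 0.894939, cos α = -0.446188, sin β = -0.472541, cos β = -0.881309, cos(α−β) = -0.029666, d² = 0.184579. Work in radians in the unit-radius frame; every candidate has L = ρ·(t + p + q).
LSL: p² = 2 + d² − 2cos(α−β) + 2d(sin α − sin β) = 3.418925; p = √p² = 1.849033; φ = atan2(cos β − cos α, d + sin α − sin β) = -0.237551 rad; t = (φ − α) mod 2π = 4.012337 rad, q = (β − φ) mod 2π = 3.871316 rad → L = 2.47·(4.012337 + 1.849033 + 3.871316) = 2.47·9.732686 = 24.039734 m
RSR: p² = 2 + d² − 2cos(α−β) + 2d(sin β − sin α) = 1.068899; p = √p² = 1.033876; φ = atan2(cos α − cos β, d − sin α + sin β) = 2.707196 rad; t = (α − φ) mod 2π = 5.609287 rad, q = (φ − β) mod 2π = 5.356616 rad → L = 2.47·(5.609287 + 1.033876 + 5.356616) = 2.47·11.999779 = 29.639455 m
LSR: p² = d² − 2 + 2cos(α−β) + 2d(sin α + sin β) = -1.511806 < 0 → infeasible
RSL: p² = d² − 2 + 2cos(α−β) − 2d(sin α + sin β) = -2.237700 < 0 → infeasible
RLR: c = (6 − d² + 2cos(α−β) + 2d(sin α − sin β))/8 = 0.866388; p = 2π − arccos c = 5.760311 rad; φ = atan2(cos α − cos β, d − sin α + sin β) = 2.707196 rad; t = (α − φ + p/2) mod 2π = 2.206258 rad, q = (α − β − t + p) mod 2π = 1.953587 rad → L = 2.47·(2.206258 + 5.760311 + 1.953587) = 2.47·9.920156 = 24.502785 m
LRL: c = (6 − d² + 2cos(α−β) − 2d(sin α − sin β))/8 = 0.572634; p = 2π − arccos c = 5.322105 rad; φ = atan2(cos β − cos α, d + sin α − sin β) = -0.237551 rad; t = (φ − α + p/2) mod 2π = 0.390204 rad, q = (β − α − t + p) mod 2π = 0.249183 rad → L = 2.47·(0.390204 + 5.322105 + 0.249183) = 2.47·5.961491 = 14.724883 m
Shortest: LRL with L = 14.724883 m ≈ 14.7249 m
Convert LRL to answer units (arcs ×180/π): t = 0.390204·180/π = 22.3570°, p = 5.322105·180/π = 304.9341°, q = 0.249183·180/π = 14.2771°, L = 14.7249 m.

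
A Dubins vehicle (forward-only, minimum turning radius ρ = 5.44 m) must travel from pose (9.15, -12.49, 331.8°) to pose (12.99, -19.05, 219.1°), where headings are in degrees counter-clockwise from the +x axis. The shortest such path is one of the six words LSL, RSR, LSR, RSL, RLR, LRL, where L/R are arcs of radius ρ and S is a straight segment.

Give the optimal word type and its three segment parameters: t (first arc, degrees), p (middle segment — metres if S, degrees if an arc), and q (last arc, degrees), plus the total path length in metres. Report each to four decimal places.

LRL: t = 86.6011°, p = 263.2189°, q = 63.9178°, L = 39.2827 m

Let ψ = atan2(Δy, Δx) = atan2(-6.56, 3.84) = -59.6568° be the start→goal bearing.
Normalize: d = |goal − start| / ρ = 7.601263/5.44 = 1.397291, α = (θ_start − ψ) mod 360° = 31.4568° = 0.549024 rad, β = (θ_goal − ψ) mod 360° = 278.7568° = 4.865223 rad.
Common terms: sin α = 0.521855, cos α = 0.853034, sin β = -0.988344, cos β = 0.152240, cos(α−β) = -0.385906, d² = 1.952422. Work in radians in the unit-radius frame; every candidate has L = ρ·(t + p + q).
LSL: p² = 2 + d² − 2cos(α−β) + 2d(sin α − sin β) = 8.944607; p = √p² = 2.990754; φ = atan2(cos β − cos α, d + sin α − sin β) = -0.236519 rad; t = (φ − α) mod 2π = 5.497642 rad, q = (β − φ) mod 2π = 5.101743 rad → L = 5.44·(5.497642 + 2.990754 + 5.101743) = 5.44·13.590138 = 73.930352 m
RSR: p² = 2 + d² − 2cos(α−β) + 2d(sin β − sin α) = 0.503861; p = √p² = 0.709832; φ = atan2(cos α − cos β, d − sin α + sin β) = 1.730537 rad; t = (α − φ) mod 2π = 5.101672 rad, q = (φ − β) mod 2π = 3.148499 rad → L = 5.44·(5.101672 + 0.709832 + 3.148499) = 5.44·8.960003 = 48.742416 m
LSR: p² = d² − 2 + 2cos(α−β) + 2d(sin α + sin β) = -2.123031 < 0 → infeasible
RSL: p² = d² − 2 + 2cos(α−β) − 2d(sin α + sin β) = 0.484251; p = √p² = 0.695882; φ = atan2(cos α + cos β, d − sin α − sin β) − atan2(2, p) = -0.741309 rad; t = (α − φ) mod 2π = 1.290333 rad, q = (β − φ) mod 2π = 5.606532 rad → L = 5.44·(1.290333 + 0.695882 + 5.606532) = 5.44·7.592746 = 41.304539 m
RLR: c = (6 − d² + 2cos(α−β) + 2d(sin α − sin β))/8 = 0.937017; p = 2π − arccos c = 5.926380 rad; φ = atan2(cos α − cos β, d − sin α + sin β) = 1.730537 rad; t = (α − φ + p/2) mod 2π = 1.781677 rad, q = (α − β − t + p) mod 2π = 6.111689 rad → L = 5.44·(1.781677 + 5.926380 + 6.111689) = 5.44·13.819746 = 75.179416 m
LRL: c = (6 − d² + 2cos(α−β) − 2d(sin α − sin β))/8 = -0.118076; p = 2π − arccos c = 4.594037 rad; φ = atan2(cos β − cos α, d + sin α − sin β) = -0.236519 rad; t = (φ − α + p/2) mod 2π = 1.511475 rad, q = (β − α − t + p) mod 2π = 1.115576 rad → L = 5.44·(1.511475 + 4.594037 + 1.115576) = 5.44·7.221088 = 39.282718 m
Shortest: LRL with L = 39.282718 m ≈ 39.2827 m
Convert LRL to answer units (arcs ×180/π): t = 1.511475·180/π = 86.6011°, p = 4.594037·180/π = 263.2189°, q = 1.115576·180/π = 63.9178°, L = 39.2827 m.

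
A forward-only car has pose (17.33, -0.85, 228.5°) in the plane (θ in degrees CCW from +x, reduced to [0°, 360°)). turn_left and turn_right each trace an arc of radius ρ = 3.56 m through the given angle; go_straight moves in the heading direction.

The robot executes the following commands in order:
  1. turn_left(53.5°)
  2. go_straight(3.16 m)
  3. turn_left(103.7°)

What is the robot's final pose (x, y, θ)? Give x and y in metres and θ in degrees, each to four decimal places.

(22.1971, -9.5077, 25.7000°)

set_pose: (x, y, θ) = (17.3300, -0.8500, 228.5000°), ρ = 3.56
turn_left(53.5°): centre at ρ to the left, rotate +53.5° → (16.5141, -3.9491, 282.0000°)
go_straight(3.16): x += 3.16·cos θ, y += 3.16·sin θ → (17.1711, -7.0400, 282.0000°)
turn_left(103.7°): centre at ρ to the left, rotate +103.7° → (22.1971, -9.5077, 385.7000° ≡ 25.7000°)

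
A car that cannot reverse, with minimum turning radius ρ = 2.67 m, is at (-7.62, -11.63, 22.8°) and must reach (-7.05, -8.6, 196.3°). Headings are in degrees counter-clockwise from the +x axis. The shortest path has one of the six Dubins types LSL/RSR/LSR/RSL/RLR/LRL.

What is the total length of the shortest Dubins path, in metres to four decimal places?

16.2033 m

Let ψ = atan2(Δy, Δx) = atan2(3.03, 0.57) = 79.3461° be the start→goal bearing.
Normalize: d = |goal − start| / ρ = 3.083148/2.67 = 1.154737, α = (θ_start − ψ) mod 360° = 303.4539° = 5.296270 rad, β = (θ_goal − ψ) mod 360° = 116.9539° = 2.041231 rad.
Common terms: sin α = -0.834330, cos α = 0.551266, sin β = 0.891371, cos β = -0.453273, cos(α−β) = -0.993572, d² = 1.333417. Work in radians in the unit-radius frame; every candidate has L = ρ·(t + p + q).
LSL: p² = 2 + d² − 2cos(α−β) + 2d(sin α − sin β) = 1.335099; p = √p² = 1.155465; φ = atan2(cos β − cos α, d + sin α − sin β) = -2.087644 rad; t = (φ − α) mod 2π = 5.182457 rad, q = (β − φ) mod 2π = 4.128875 rad → L = 2.67·(5.182457 + 1.155465 + 4.128875) = 2.67·10.466797 = 27.946347 m
RSR: p² = 2 + d² − 2cos(α−β) + 2d(sin β − sin α) = 9.306023; p = √p² = 3.050577; φ = atan2(cos α − cos β, d − sin α + sin β) = 0.335557 rad; t = (α − φ) mod 2π = 4.960713 rad, q = (φ − β) mod 2π = 4.577511 rad → L = 2.67·(4.960713 + 3.050577 + 4.577511) = 2.67·12.588802 = 33.612101 m
LSR: p² = d² − 2 + 2cos(α−β) + 2d(sin α + sin β) = -2.521989 < 0 → infeasible
RSL: p² = d² − 2 + 2cos(α−β) − 2d(sin α + sin β) = -2.785463 < 0 → infeasible
RLR: c = (6 − d² + 2cos(α−β) + 2d(sin α − sin β))/8 = -0.163253; p = 2π − arccos c = 4.548402 rad; φ = atan2(cos α − cos β, d − sin α + sin β) = 0.335557 rad; t = (α − φ + p/2) mod 2π = 0.951729 rad, q = (α − β − t + p) mod 2π = 0.568527 rad → L = 2.67·(0.951729 + 4.548402 + 0.568527) = 2.67·6.068658 = 16.203317 m
LRL: c = (6 − d² + 2cos(α−β) − 2d(sin α − sin β))/8 = 0.833113; p = 2π − arccos c = 5.697101 rad; φ = atan2(cos β − cos α, d + sin α − sin β) = -2.087644 rad; t = (φ − α + p/2) mod 2π = 1.747822 rad, q = (β − α − t + p) mod 2π = 0.694240 rad → L = 2.67·(1.747822 + 5.697101 + 0.694240) = 2.67·8.139162 = 21.731562 m
Shortest: RLR with L = 16.203317 m ≈ 16.2033 m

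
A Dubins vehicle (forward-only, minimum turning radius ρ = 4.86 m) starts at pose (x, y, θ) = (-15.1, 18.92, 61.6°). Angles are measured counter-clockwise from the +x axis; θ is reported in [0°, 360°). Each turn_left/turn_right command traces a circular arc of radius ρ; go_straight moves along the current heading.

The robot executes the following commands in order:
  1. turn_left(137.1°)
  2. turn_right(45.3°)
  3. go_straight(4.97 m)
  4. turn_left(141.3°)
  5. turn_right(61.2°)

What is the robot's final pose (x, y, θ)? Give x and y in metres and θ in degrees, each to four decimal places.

(-36.2116, 17.0201, 233.5000°)

set_pose: (x, y, θ) = (-15.1000, 18.9200, 61.6000°), ρ = 4.86
turn_left(137.1°): centre at ρ to the left, rotate +137.1° → (-20.9333, 25.8350, 198.7000°)
turn_right(45.3°): centre at ρ to the right, rotate −45.3° → (-24.6676, 26.0928, 153.4000°)
go_straight(4.97): x += 4.97·cos θ, y += 4.97·sin θ → (-29.1115, 28.3182, 153.4000°)
turn_left(141.3°): centre at ρ to the left, rotate +141.3° → (-35.7030, 21.9418, 294.7000°)
turn_right(61.2°): centre at ρ to the right, rotate −61.2° → (-36.2116, 17.0201, 233.5000°)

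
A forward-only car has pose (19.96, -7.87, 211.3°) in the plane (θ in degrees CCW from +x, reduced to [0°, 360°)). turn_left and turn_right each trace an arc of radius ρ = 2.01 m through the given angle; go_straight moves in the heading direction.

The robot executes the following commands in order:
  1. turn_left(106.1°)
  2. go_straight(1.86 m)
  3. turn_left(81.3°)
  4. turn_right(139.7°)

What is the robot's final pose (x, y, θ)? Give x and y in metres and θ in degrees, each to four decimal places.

set_pose: (x, y, θ) = (19.9600, -7.8700, 211.3000°), ρ = 2.01
turn_left(106.1°): centre at ρ to the left, rotate +106.1° → (19.6437, -11.0670, 317.4000°)
go_straight(1.86): x += 1.86·cos θ, y += 1.86·sin θ → (21.0129, -12.3260, 317.4000°)
turn_left(81.3°): centre at ρ to the left, rotate +81.3° → (23.6301, -12.4151, 398.7000° ≡ 38.7000°)
turn_right(139.7°): centre at ρ to the right, rotate −139.7° → (26.8599, -14.3673, -101.0000° ≡ 259.0000°)

(26.8599, -14.3673, 259.0000°)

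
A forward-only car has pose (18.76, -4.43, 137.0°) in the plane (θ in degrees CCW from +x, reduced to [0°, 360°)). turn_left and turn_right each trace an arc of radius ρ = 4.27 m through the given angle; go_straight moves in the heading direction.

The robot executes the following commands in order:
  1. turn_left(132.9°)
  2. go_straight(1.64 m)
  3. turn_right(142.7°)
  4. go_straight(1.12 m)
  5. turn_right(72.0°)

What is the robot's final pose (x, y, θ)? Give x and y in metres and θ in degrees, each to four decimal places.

set_pose: (x, y, θ) = (18.7600, -4.4300, 137.0000°), ρ = 4.27
turn_left(132.9°): centre at ρ to the left, rotate +132.9° → (11.5779, -7.5454, 269.9000°)
go_straight(1.64): x += 1.64·cos θ, y += 1.64·sin θ → (11.5750, -9.1854, 269.9000°)
turn_right(142.7°): centre at ρ to the right, rotate −142.7° → (3.9038, -11.7596, 127.2000°)
go_straight(1.12): x += 1.12·cos θ, y += 1.12·sin θ → (3.2267, -10.8675, 127.2000°)
turn_right(72.0°): centre at ρ to the right, rotate −72.0° → (3.1216, -5.8489, 55.2000°)

(3.1216, -5.8489, 55.2000°)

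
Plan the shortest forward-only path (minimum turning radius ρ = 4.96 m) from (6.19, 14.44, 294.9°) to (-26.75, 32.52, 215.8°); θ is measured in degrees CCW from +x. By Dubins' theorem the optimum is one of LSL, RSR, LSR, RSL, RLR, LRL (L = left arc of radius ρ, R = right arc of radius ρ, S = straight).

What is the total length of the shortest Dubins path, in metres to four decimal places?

50.4968 m

Let ψ = atan2(Δy, Δx) = atan2(18.08, -32.94) = 151.2386° be the start→goal bearing.
Normalize: d = |goal − start| / ρ = 37.575657/4.96 = 7.575737, α = (θ_start − ψ) mod 360° = 143.6614° = 2.507364 rad, β = (θ_goal − ψ) mod 360° = 64.5614° = 1.126808 rad.
Common terms: sin α = 0.592557, cos α = -0.805529, sin β = 0.903046, cos β = 0.429544, cos(α−β) = 0.189095, d² = 57.391796. Work in radians in the unit-radius frame; every candidate has L = ρ·(t + p + q).
LSL: p² = 2 + d² − 2cos(α−β) + 2d(sin α − sin β) = 54.309235; p = √p² = 7.369480; φ = atan2(cos β − cos α, d + sin α − sin β) = 0.168388 rad; t = (φ − α) mod 2π = 3.944209 rad, q = (β − φ) mod 2π = 0.958421 rad → L = 4.96·(3.944209 + 7.369480 + 0.958421) = 4.96·12.272110 = 60.869665 m
RSR: p² = 2 + d² − 2cos(α−β) + 2d(sin β − sin α) = 63.717975; p = √p² = 7.982354; φ = atan2(cos α − cos β, d − sin α + sin β) = -0.155350 rad; t = (α − φ) mod 2π = 2.662713 rad, q = (φ − β) mod 2π = 5.001027 rad → L = 4.96·(2.662713 + 7.982354 + 5.001027) = 4.96·15.646095 = 77.604630 m
LSR: p² = d² − 2 + 2cos(α−β) + 2d(sin α + sin β) = 78.430568; p = √p² = 8.856103; φ = atan2(−cos α − cos β, d + sin α + sin β) − atan2(−2, p) = 0.263531 rad; t = (φ − α) mod 2π = 4.039353 rad, q = (φ − β) mod 2π = 5.419908 rad → L = 4.96·(4.039353 + 8.856103 + 5.419908) = 4.96·18.315364 = 90.844205 m
RSL: p² = d² − 2 + 2cos(α−β) − 2d(sin α + sin β) = 33.109405; p = √p² = 5.754077; φ = atan2(cos α + cos β, d − sin α − sin β) − atan2(2, p) = -0.396277 rad; t = (α − φ) mod 2π = 2.903640 rad, q = (β − φ) mod 2π = 1.523085 rad → L = 4.96·(2.903640 + 5.754077 + 1.523085) = 4.96·10.180802 = 50.496779 m
RLR: c = (6 − d² + 2cos(α−β) + 2d(sin α − sin β))/8 = -6.964747, |c| > 1 → infeasible
LRL: c = (6 − d² + 2cos(α−β) − 2d(sin α − sin β))/8 = -5.788654, |c| > 1 → infeasible
Shortest: RSL with L = 50.496779 m ≈ 50.4968 m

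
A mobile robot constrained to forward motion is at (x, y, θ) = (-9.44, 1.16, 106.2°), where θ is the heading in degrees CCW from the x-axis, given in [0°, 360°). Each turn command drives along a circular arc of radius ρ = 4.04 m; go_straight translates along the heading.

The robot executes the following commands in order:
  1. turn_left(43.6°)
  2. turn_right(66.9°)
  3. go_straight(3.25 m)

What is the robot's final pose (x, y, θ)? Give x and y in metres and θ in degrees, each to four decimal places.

set_pose: (x, y, θ) = (-9.4400, 1.1600, 106.2000°), ρ = 4.04
turn_left(43.6°): centre at ρ to the left, rotate +43.6° → (-11.2874, 3.5245, 149.8000°)
turn_right(66.9°): centre at ρ to the right, rotate −66.9° → (-13.2642, 7.5156, 82.9000°)
go_straight(3.25): x += 3.25·cos θ, y += 3.25·sin θ → (-12.8625, 10.7406, 82.9000°)

(-12.8625, 10.7406, 82.9000°)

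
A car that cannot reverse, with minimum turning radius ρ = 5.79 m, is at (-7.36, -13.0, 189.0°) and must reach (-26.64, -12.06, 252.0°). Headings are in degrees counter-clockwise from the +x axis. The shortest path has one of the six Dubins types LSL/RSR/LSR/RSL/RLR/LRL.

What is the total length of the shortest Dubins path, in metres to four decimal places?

Let ψ = atan2(Δy, Δx) = atan2(0.94, -19.28) = 177.2087° be the start→goal bearing.
Normalize: d = |goal − start| / ρ = 19.302901/5.79 = 3.333834, α = (θ_start − ψ) mod 360° = 11.7913° = 0.205796 rad, β = (θ_goal − ψ) mod 360° = 74.7913° = 1.305354 rad.
Common terms: sin α = 0.204347, cos α = 0.978899, sin β = 0.964976, cos β = 0.262336, cos(α−β) = 0.453990, d² = 11.114452. Work in radians in the unit-radius frame; every candidate has L = ρ·(t + p + q).
LSL: p² = 2 + d² − 2cos(α−β) + 2d(sin α − sin β) = 7.134843; p = √p² = 2.671113; φ = atan2(cos β − cos α, d + sin α − sin β) = -0.271590 rad; t = (φ − α) mod 2π = 5.805799 rad, q = (β − φ) mod 2π = 1.576944 rad → L = 5.79·(5.805799 + 2.671113 + 1.576944) = 5.79·10.053855 = 58.211823 m
RSR: p² = 2 + d² − 2cos(α−β) + 2d(sin β − sin α) = 17.278099; p = √p² = 4.156693; φ = atan2(cos α − cos β, d − sin α + sin β) = 0.173253 rad; t = (α − φ) mod 2π = 0.032543 rad, q = (φ − β) mod 2π = 5.151085 rad → L = 5.79·(0.032543 + 4.156693 + 5.151085) = 5.79·9.340321 = 54.080459 m
LSR: p² = d² − 2 + 2cos(α−β) + 2d(sin α + sin β) = 17.819092; p = √p² = 4.221267; φ = atan2(−cos α − cos β, d + sin α + sin β) − atan2(−2, p) = 0.173504 rad; t = (φ − α) mod 2π = 6.250893 rad, q = (φ − β) mod 2π = 5.151335 rad → L = 5.79·(6.250893 + 4.221267 + 5.151335) = 5.79·15.623495 = 90.460036 m
RSL: p² = d² − 2 + 2cos(α−β) − 2d(sin α + sin β) = 2.225774; p = √p² = 1.491903; φ = atan2(cos α + cos β, d − sin α − sin β) − atan2(2, p) = -0.409224 rad; t = (α − φ) mod 2π = 0.615020 rad, q = (β − φ) mod 2π = 1.714578 rad → L = 5.79·(0.615020 + 1.491903 + 1.714578) = 5.79·3.821501 = 22.126490 m
RLR: c = (6 − d² + 2cos(α−β) + 2d(sin α − sin β))/8 = -1.159762, |c| > 1 → infeasible
LRL: c = (6 − d² + 2cos(α−β) − 2d(sin α − sin β))/8 = 0.108145; p = 2π − arccos c = 4.820745 rad; φ = atan2(cos β − cos α, d + sin α − sin β) = -0.271590 rad; t = (φ − α + p/2) mod 2π = 1.932986 rad, q = (β − α − t + p) mod 2π = 3.987316 rad → L = 5.79·(1.932986 + 4.820745 + 3.987316) = 5.79·10.741048 = 62.190670 m
Shortest: RSL with L = 22.126490 m ≈ 22.1265 m

22.1265 m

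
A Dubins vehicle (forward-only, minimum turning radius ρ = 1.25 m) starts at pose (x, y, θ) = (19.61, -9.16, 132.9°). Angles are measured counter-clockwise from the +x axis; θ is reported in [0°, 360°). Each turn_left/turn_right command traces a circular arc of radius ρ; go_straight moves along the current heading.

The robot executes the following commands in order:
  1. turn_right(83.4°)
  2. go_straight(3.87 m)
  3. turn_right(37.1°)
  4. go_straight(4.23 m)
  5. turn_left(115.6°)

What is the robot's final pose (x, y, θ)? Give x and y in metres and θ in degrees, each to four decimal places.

set_pose: (x, y, θ) = (19.6100, -9.1600, 132.9000°), ρ = 1.25
turn_right(83.4°): centre at ρ to the right, rotate −83.4° → (19.5752, -7.4973, 49.5000°)
go_straight(3.87): x += 3.87·cos θ, y += 3.87·sin θ → (22.0885, -4.5545, 49.5000°)
turn_right(37.1°): centre at ρ to the right, rotate −37.1° → (22.7706, -4.1455, 12.4000°)
go_straight(4.23): x += 4.23·cos θ, y += 4.23·sin θ → (26.9019, -3.2372, 12.4000°)
turn_left(115.6°): centre at ρ to the left, rotate +115.6° → (27.6185, -1.2467, 128.0000°)

(27.6185, -1.2467, 128.0000°)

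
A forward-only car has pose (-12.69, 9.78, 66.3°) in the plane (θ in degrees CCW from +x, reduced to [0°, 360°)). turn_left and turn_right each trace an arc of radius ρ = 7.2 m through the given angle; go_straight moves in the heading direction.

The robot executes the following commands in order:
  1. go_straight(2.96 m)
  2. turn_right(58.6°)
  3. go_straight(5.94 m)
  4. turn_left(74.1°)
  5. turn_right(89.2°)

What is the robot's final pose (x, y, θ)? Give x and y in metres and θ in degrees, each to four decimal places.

set_pose: (x, y, θ) = (-12.6900, 9.7800, 66.3000°), ρ = 7.2
go_straight(2.96): x += 2.96·cos θ, y += 2.96·sin θ → (-11.5002, 12.4904, 66.3000°)
turn_right(58.6°): centre at ρ to the right, rotate −58.6° → (-5.8722, 16.7314, 7.7000°)
go_straight(5.94): x += 5.94·cos θ, y += 5.94·sin θ → (0.0143, 17.5273, 7.7000°)
turn_left(74.1°): centre at ρ to the left, rotate +74.1° → (6.1760, 23.6354, 81.8000°)
turn_right(89.2°): centre at ρ to the right, rotate −89.2° → (14.2297, 29.7485, -7.4000° ≡ 352.6000°)

(14.2297, 29.7485, 352.6000°)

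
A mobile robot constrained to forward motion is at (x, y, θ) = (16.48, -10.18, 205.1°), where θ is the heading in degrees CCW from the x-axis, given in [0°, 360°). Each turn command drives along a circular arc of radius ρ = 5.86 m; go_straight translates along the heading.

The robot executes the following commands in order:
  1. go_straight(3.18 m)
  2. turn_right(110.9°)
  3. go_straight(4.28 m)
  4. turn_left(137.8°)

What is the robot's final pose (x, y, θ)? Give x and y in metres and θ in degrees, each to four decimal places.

set_pose: (x, y, θ) = (16.4800, -10.1800, 205.1000°), ρ = 5.86
go_straight(3.18): x += 3.18·cos θ, y += 3.18·sin θ → (13.6003, -11.5290, 205.1000°)
turn_right(110.9°): centre at ρ to the right, rotate −110.9° → (5.2702, -6.6515, 94.2000°)
go_straight(4.28): x += 4.28·cos θ, y += 4.28·sin θ → (4.9568, -2.3830, 94.2000°)
turn_left(137.8°): centre at ρ to the left, rotate +137.8° → (-5.5052, 0.7956, 232.0000°)

(-5.5052, 0.7956, 232.0000°)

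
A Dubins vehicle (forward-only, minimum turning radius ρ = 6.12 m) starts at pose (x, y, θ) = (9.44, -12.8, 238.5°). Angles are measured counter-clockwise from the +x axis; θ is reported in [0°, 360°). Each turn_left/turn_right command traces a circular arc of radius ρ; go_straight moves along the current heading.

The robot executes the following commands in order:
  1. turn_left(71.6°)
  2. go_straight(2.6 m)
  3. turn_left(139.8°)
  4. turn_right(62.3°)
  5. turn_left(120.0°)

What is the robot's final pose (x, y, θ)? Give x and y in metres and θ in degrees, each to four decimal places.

(26.1814, -1.9934, 147.6000°)

set_pose: (x, y, θ) = (9.4400, -12.8000, 238.5000°), ρ = 6.12
turn_left(71.6°): centre at ρ to the left, rotate +71.6° → (9.9768, -19.9397, 310.1000°)
go_straight(2.6): x += 2.6·cos θ, y += 2.6·sin θ → (11.6516, -21.9285, 310.1000°)
turn_left(139.8°): centre at ρ to the left, rotate +139.8° → (22.4529, -17.9972, 449.9000° ≡ 89.9000°)
turn_right(62.3°): centre at ρ to the right, rotate −62.3° → (25.7375, -12.5843, 27.6000°)
turn_left(120.0°): centre at ρ to the left, rotate +120.0° → (26.1814, -1.9934, 147.6000°)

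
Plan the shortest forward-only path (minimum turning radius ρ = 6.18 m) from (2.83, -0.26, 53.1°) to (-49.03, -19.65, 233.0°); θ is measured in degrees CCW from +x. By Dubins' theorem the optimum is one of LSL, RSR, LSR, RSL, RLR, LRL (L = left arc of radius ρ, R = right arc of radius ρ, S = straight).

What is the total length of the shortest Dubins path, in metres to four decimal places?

Let ψ = atan2(Δy, Δx) = atan2(-19.39, -51.86) = -159.4997° be the start→goal bearing.
Normalize: d = |goal − start| / ρ = 55.366341/6.18 = 8.958955, α = (θ_start − ψ) mod 360° = 212.5997° = 3.710564 rad, β = (θ_goal − ψ) mod 360° = 32.4997° = 0.567226 rad.
Common terms: sin α = -0.538766, cos α = -0.842456, sin β = 0.537295, cos β = 0.843395, cos(α−β) = -0.999998, d² = 80.262872. Work in radians in the unit-radius frame; every candidate has L = ρ·(t + p + q).
LSL: p² = 2 + d² − 2cos(α−β) + 2d(sin α − sin β) = 64.982111; p = √p² = 8.061148; φ = atan2(cos β − cos α, d + sin α − sin β) = 0.210688 rad; t = (φ − α) mod 2π = 2.783309 rad, q = (β − φ) mod 2π = 0.356538 rad → L = 6.18·(2.783309 + 8.061148 + 0.356538) = 6.18·11.200996 = 69.222152 m
RSR: p² = 2 + d² − 2cos(α−β) + 2d(sin β − sin α) = 103.543627; p = √p² = 10.175639; φ = atan2(cos α − cos β, d − sin α + sin β) = -0.166443 rad; t = (α − φ) mod 2π = 3.877007 rad, q = (φ − β) mod 2π = 5.549517 rad → L = 6.18·(3.877007 + 10.175639 + 5.549517) = 6.18·19.602162 = 121.141362 m
LSR: p² = d² − 2 + 2cos(α−β) + 2d(sin α + sin β) = 76.236514; p = √p² = 8.731352; φ = atan2(−cos α − cos β, d + sin α + sin β) − atan2(−2, p) = 0.225070 rad; t = (φ − α) mod 2π = 2.797691 rad, q = (φ − β) mod 2π = 5.941029 rad → L = 6.18·(2.797691 + 8.731352 + 5.941029) = 6.18·17.470073 = 107.965051 m
RSL: p² = d² − 2 + 2cos(α−β) − 2d(sin α + sin β) = 76.289235; p = √p² = 8.734371; φ = atan2(cos α + cos β, d − sin α − sin β) − atan2(2, p) = -0.224995 rad; t = (α − φ) mod 2π = 3.935559 rad, q = (β − φ) mod 2π = 0.792221 rad → L = 6.18·(3.935559 + 8.734371 + 0.792221) = 6.18·13.462151 = 83.196096 m
RLR: c = (6 − d² + 2cos(α−β) + 2d(sin α − sin β))/8 = -11.942953, |c| > 1 → infeasible
LRL: c = (6 − d² + 2cos(α−β) − 2d(sin α − sin β))/8 = -7.122764, |c| > 1 → infeasible
Shortest: LSL with L = 69.222152 m ≈ 69.2222 m

69.2222 m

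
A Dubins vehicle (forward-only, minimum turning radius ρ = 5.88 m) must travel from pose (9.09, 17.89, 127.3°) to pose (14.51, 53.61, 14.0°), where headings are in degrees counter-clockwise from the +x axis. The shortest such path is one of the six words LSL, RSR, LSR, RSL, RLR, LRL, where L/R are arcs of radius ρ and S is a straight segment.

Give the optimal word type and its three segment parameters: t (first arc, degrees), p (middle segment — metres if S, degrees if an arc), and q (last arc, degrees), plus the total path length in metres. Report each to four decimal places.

Let ψ = atan2(Δy, Δx) = atan2(35.72, 5.42) = 81.3720° be the start→goal bearing.
Normalize: d = |goal − start| / ρ = 36.128864/5.88 = 6.144365, α = (θ_start − ψ) mod 360° = 45.9280° = 0.801595 rad, β = (θ_goal − ψ) mod 360° = 292.6280° = 5.107322 rad.
Common terms: sin α = 0.718466, cos α = 0.695562, sin β = -0.923022, cos β = 0.384746, cos(α−β) = -0.395546, d² = 37.753216. Work in radians in the unit-radius frame; every candidate has L = ρ·(t + p + q).
LSL: p² = 2 + d² − 2cos(α−β) + 2d(sin α − sin β) = 60.716116; p = √p² = 7.792055; φ = atan2(cos β − cos α, d + sin α − sin β) = -0.039899 rad; t = (φ − α) mod 2π = 5.441691 rad, q = (β − φ) mod 2π = 5.147221 rad → L = 5.88·(5.441691 + 7.792055 + 5.147221) = 5.88·18.380967 = 108.080088 m
RSR: p² = 2 + d² − 2cos(α−β) + 2d(sin β − sin α) = 20.372498; p = √p² = 4.513590; φ = atan2(cos α − cos β, d − sin α + sin β) = 0.068917 rad; t = (α − φ) mod 2π = 0.732678 rad, q = (φ − β) mod 2π = 1.244780 rad → L = 5.88·(0.732678 + 4.513590 + 1.244780) = 5.88·6.491048 = 38.167365 m
LSR: p² = d² − 2 + 2cos(α−β) + 2d(sin α + sin β) = 32.448392; p = √p² = 5.696349; φ = atan2(−cos α − cos β, d + sin α + sin β) − atan2(−2, p) = 0.157747 rad; t = (φ − α) mod 2π = 5.639337 rad, q = (φ − β) mod 2π = 1.333610 rad → L = 5.88·(5.639337 + 5.696349 + 1.333610) = 5.88·12.669296 = 74.495463 m
RSL: p² = d² − 2 + 2cos(α−β) − 2d(sin α + sin β) = 37.475858; p = √p² = 6.121753; φ = atan2(cos α + cos β, d − sin α − sin β) − atan2(2, p) = -0.147230 rad; t = (α − φ) mod 2π = 0.948825 rad, q = (β − φ) mod 2π = 5.254552 rad → L = 5.88·(0.948825 + 6.121753 + 5.254552) = 5.88·12.325130 = 72.471766 m
RLR: c = (6 − d² + 2cos(α−β) + 2d(sin α − sin β))/8 = -1.546562, |c| > 1 → infeasible
LRL: c = (6 − d² + 2cos(α−β) − 2d(sin α − sin β))/8 = -6.589515, |c| > 1 → infeasible
Shortest: RSR with L = 38.167365 m ≈ 38.1674 m
Convert RSR to answer units (arcs ×180/π): t = 0.732678·180/π = 41.9794°, p = ρ·p = 5.88·4.513590 = 26.5399 m, q = 1.244780·180/π = 71.3206°, L = 38.1674 m.

RSR: t = 41.9794°, p = 26.5399 m, q = 71.3206°, L = 38.1674 m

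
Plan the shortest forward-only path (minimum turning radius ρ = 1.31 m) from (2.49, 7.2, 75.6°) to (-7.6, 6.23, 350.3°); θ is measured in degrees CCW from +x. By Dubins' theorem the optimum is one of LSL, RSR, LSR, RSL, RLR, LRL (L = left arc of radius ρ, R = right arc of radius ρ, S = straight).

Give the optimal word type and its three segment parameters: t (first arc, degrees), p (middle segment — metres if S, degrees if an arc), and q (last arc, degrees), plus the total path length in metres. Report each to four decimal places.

LSL: t = 104.4301°, p = 8.6004 m, q = 170.2699°, L = 14.8811 m

Let ψ = atan2(Δy, Δx) = atan2(-0.97, -10.09) = -174.5088° be the start→goal bearing.
Normalize: d = |goal − start| / ρ = 10.136518/1.31 = 7.737800, α = (θ_start − ψ) mod 360° = 250.1088° = 4.365221 rad, β = (θ_goal − ψ) mod 360° = 164.8088° = 2.876455 rad.
Common terms: sin α = -0.940340, cos α = -0.340236, sin β = 0.262042, cos β = -0.965057, cos(α−β) = 0.081939, d² = 59.873550. Work in radians in the unit-radius frame; every candidate has L = ρ·(t + p + q).
LSL: p² = 2 + d² − 2cos(α−β) + 2d(sin α − sin β) = 43.102093; p = √p² = 6.565218; φ = atan2(cos β − cos α, d + sin α − sin β) = -0.095316 rad; t = (φ − α) mod 2π = 1.822648 rad, q = (β − φ) mod 2π = 2.971771 rad → L = 1.31·(1.822648 + 6.565218 + 2.971771) = 1.31·11.359638 = 14.881126 m
RSR: p² = 2 + d² − 2cos(α−β) + 2d(sin β − sin α) = 80.317254; p = √p² = 8.961989; φ = atan2(cos α − cos β, d − sin α + sin β) = 0.069776 rad; t = (α − φ) mod 2π = 4.295446 rad, q = (φ − β) mod 2π = 3.476505 rad → L = 1.31·(4.295446 + 8.961989 + 3.476505) = 1.31·16.733941 = 21.921462 m
LSR: p² = d² − 2 + 2cos(α−β) + 2d(sin α + sin β) = 47.540352; p = √p² = 6.894951; φ = atan2(−cos α − cos β, d + sin α + sin β) − atan2(−2, p) = 0.465153 rad; t = (φ − α) mod 2π = 2.383117 rad, q = (φ − β) mod 2π = 3.871883 rad → L = 1.31·(2.383117 + 6.894951 + 3.871883) = 1.31·13.149952 = 17.226437 m
RSL: p² = d² − 2 + 2cos(α−β) − 2d(sin α + sin β) = 68.534503; p = √p² = 8.278557; φ = atan2(cos α + cos β, d − sin α − sin β) − atan2(2, p) = -0.390915 rad; t = (α − φ) mod 2π = 4.756136 rad, q = (β − φ) mod 2π = 3.267370 rad → L = 1.31·(4.756136 + 8.278557 + 3.267370) = 1.31·16.302063 = 21.355703 m
RLR: c = (6 − d² + 2cos(α−β) + 2d(sin α − sin β))/8 = -9.039657, |c| > 1 → infeasible
LRL: c = (6 − d² + 2cos(α−β) − 2d(sin α − sin β))/8 = -4.387762, |c| > 1 → infeasible
Shortest: LSL with L = 14.881126 m ≈ 14.8811 m
Convert LSL to answer units (arcs ×180/π): t = 1.822648·180/π = 104.4301°, p = ρ·p = 1.31·6.565218 = 8.6004 m, q = 2.971771·180/π = 170.2699°, L = 14.8811 m.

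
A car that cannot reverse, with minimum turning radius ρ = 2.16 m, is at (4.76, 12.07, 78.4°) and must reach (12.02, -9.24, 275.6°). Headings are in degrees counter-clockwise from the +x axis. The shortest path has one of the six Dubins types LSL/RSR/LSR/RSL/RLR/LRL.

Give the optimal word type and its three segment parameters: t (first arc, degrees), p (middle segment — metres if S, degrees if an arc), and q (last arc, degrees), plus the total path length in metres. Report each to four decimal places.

Let ψ = atan2(Δy, Δx) = atan2(-21.31, 7.26) = -71.1868° be the start→goal bearing.
Normalize: d = |goal − start| / ρ = 22.512745/2.16 = 10.422567, α = (θ_start − ψ) mod 360° = 149.5868° = 2.610782 rad, β = (θ_goal − ψ) mod 360° = 346.7868° = 6.052571 rad.
Common terms: sin α = 0.506233, cos α = -0.862397, sin β = -0.228575, cos β = 0.973526, cos(α−β) = -0.955278, d² = 108.629908. Work in radians in the unit-radius frame; every candidate has L = ρ·(t + p + q).
LSL: p² = 2 + d² − 2cos(α−β) + 2d(sin α − sin β) = 127.857637; p = √p² = 11.307415; φ = atan2(cos β − cos α, d + sin α − sin β) = 0.163087 rad; t = (φ − α) mod 2π = 3.835490 rad, q = (β − φ) mod 2π = 5.889485 rad → L = 2.16·(3.835490 + 11.307415 + 5.889485) = 2.16·21.032390 = 45.429962 m
RSR: p² = 2 + d² − 2cos(α−β) + 2d(sin β − sin α) = 97.223293; p = √p² = 9.860187; φ = atan2(cos α − cos β, d − sin α + sin β) = -0.187289 rad; t = (α − φ) mod 2π = 2.798071 rad, q = (φ − β) mod 2π = 0.043326 rad → L = 2.16·(2.798071 + 9.860187 + 0.043326) = 2.16·12.701583 = 27.435420 m
LSR: p² = d² − 2 + 2cos(α−β) + 2d(sin α + sin β) = 110.507155; p = √p² = 10.512238; φ = atan2(−cos α − cos β, d + sin α + sin β) − atan2(−2, p) = 0.177622 rad; t = (φ − α) mod 2π = 3.850026 rad, q = (φ − β) mod 2π = 0.408236 rad → L = 2.16·(3.850026 + 10.512238 + 0.408236) = 2.16·14.770500 = 31.904280 m
RSL: p² = d² − 2 + 2cos(α−β) − 2d(sin α + sin β) = 98.931548; p = √p² = 9.946434; φ = atan2(cos α + cos β, d − sin α − sin β) − atan2(2, p) = -0.187477 rad; t = (α − φ) mod 2π = 2.798259 rad, q = (β − φ) mod 2π = 6.240048 rad → L = 2.16·(2.798259 + 9.946434 + 6.240048) = 2.16·18.984742 = 41.007042 m
RLR: c = (6 − d² + 2cos(α−β) + 2d(sin α − sin β))/8 = -11.152912, |c| > 1 → infeasible
LRL: c = (6 − d² + 2cos(α−β) − 2d(sin α − sin β))/8 = -14.982205, |c| > 1 → infeasible
Shortest: RSR with L = 27.435420 m ≈ 27.4354 m
Convert RSR to answer units (arcs ×180/π): t = 2.798071·180/π = 160.3176°, p = ρ·p = 2.16·9.860187 = 21.2980 m, q = 0.043326·180/π = 2.4824°, L = 27.4354 m.

RSR: t = 160.3176°, p = 21.2980 m, q = 2.4824°, L = 27.4354 m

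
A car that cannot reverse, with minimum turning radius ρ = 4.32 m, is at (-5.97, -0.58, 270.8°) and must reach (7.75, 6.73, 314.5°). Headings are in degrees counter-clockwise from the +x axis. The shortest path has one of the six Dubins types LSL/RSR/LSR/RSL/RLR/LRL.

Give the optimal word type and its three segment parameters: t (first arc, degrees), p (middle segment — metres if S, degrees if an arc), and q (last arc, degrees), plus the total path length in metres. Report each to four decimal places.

Let ψ = atan2(Δy, Δx) = atan2(7.31, 13.72) = 28.0486° be the start→goal bearing.
Normalize: d = |goal − start| / ρ = 15.545884/4.32 = 3.598584, α = (θ_start − ψ) mod 360° = 242.7514° = 4.236811 rad, β = (θ_goal − ψ) mod 360° = 286.4514° = 4.999519 rad.
Common terms: sin α = -0.889028, cos α = -0.457853, sin β = -0.959060, cos β = 0.283201, cos(α−β) = 0.722967, d² = 12.949808. Work in radians in the unit-radius frame; every candidate has L = ρ·(t + p + q).
LSL: p² = 2 + d² − 2cos(α−β) + 2d(sin α − sin β) = 14.007909; p = √p² = 3.742714; φ = atan2(cos β − cos α, d + sin α − sin β) = 0.199316 rad; t = (φ − α) mod 2π = 2.245691 rad, q = (β − φ) mod 2π = 4.800203 rad → L = 4.32·(2.245691 + 3.742714 + 4.800203) = 4.32·10.788608 = 46.606788 m
RSR: p² = 2 + d² − 2cos(α−β) + 2d(sin β − sin α) = 12.999838; p = √p² = 3.605529; φ = atan2(cos α − cos β, d − sin α + sin β) = -0.207008 rad; t = (α − φ) mod 2π = 4.443819 rad, q = (φ − β) mod 2π = 1.076658 rad → L = 4.32·(4.443819 + 3.605529 + 1.076658) = 4.32·9.126005 = 39.424343 m
LSR: p² = d² − 2 + 2cos(α−β) + 2d(sin α + sin β) = -0.905262 < 0 → infeasible
RSL: p² = d² − 2 + 2cos(α−β) − 2d(sin α + sin β) = 25.696747; p = √p² = 5.069196; φ = atan2(cos α + cos β, d − sin α − sin β) − atan2(2, p) = -0.407845 rad; t = (α − φ) mod 2π = 4.644656 rad, q = (β − φ) mod 2π = 5.407365 rad → L = 4.32·(4.644656 + 5.069196 + 5.407365) = 4.32·15.121216 = 65.323655 m
RLR: c = (6 − d² + 2cos(α−β) + 2d(sin α − sin β))/8 = -0.624980; p = 2π − arccos c = 4.037283 rad; φ = atan2(cos α − cos β, d − sin α + sin β) = -0.207008 rad; t = (α − φ + p/2) mod 2π = 0.179275 rad, q = (α − β − t + p) mod 2π = 3.095300 rad → L = 4.32·(0.179275 + 4.037283 + 3.095300) = 4.32·7.311858 = 31.587226 m
LRL: c = (6 − d² + 2cos(α−β) − 2d(sin α − sin β))/8 = -0.750989; p = 2π − arccos c = 3.862831 rad; φ = atan2(cos β − cos α, d + sin α − sin β) = 0.199316 rad; t = (φ − α + p/2) mod 2π = 4.177106 rad, q = (β − α − t + p) mod 2π = 0.448433 rad → L = 4.32·(4.177106 + 3.862831 + 0.448433) = 4.32·8.488371 = 36.669761 m
Shortest: RLR with L = 31.587226 m ≈ 31.5872 m
Convert RLR to answer units (arcs ×180/π): t = 0.179275·180/π = 10.2717°, p = 4.037283·180/π = 231.3193°, q = 3.095300·180/π = 177.3476°, L = 31.5872 m.

RLR: t = 10.2717°, p = 231.3193°, q = 177.3476°, L = 31.5872 m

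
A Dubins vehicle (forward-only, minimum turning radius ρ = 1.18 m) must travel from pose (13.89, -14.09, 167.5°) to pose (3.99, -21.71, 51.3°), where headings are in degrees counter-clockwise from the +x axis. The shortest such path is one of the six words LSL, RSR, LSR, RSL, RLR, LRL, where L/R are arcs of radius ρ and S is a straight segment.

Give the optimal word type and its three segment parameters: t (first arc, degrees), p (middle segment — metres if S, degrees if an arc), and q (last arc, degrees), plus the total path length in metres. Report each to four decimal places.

LSR: t = 64.0955°, p = 11.0660 m, q = 180.2955°, L = 16.0992 m

Let ψ = atan2(Δy, Δx) = atan2(-7.62, -9.90) = -142.4146° be the start→goal bearing.
Normalize: d = |goal − start| / ρ = 12.492974/1.18 = 10.587266, α = (θ_start − ψ) mod 360° = 309.9146° = 5.409031 rad, β = (θ_goal − ψ) mod 360° = 193.7146° = 3.380958 rad.
Common terms: sin α = -0.767001, cos α = 0.641646, sin β = -0.237086, cos β = -0.971489, cos(α−β) = -0.441506, d² = 112.090204. Work in radians in the unit-radius frame; every candidate has L = ρ·(t + p + q).
LSL: p² = 2 + d² − 2cos(α−β) + 2d(sin α − sin β) = 103.752511; p = √p² = 10.185898; φ = atan2(cos β − cos α, d + sin α − sin β) = -0.159039 rad; t = (φ − α) mod 2π = 0.715116 rad, q = (β − φ) mod 2π = 3.539997 rad → L = 1.18·(0.715116 + 10.185898 + 3.539997) = 1.18·14.441010 = 17.040392 m
RSR: p² = 2 + d² − 2cos(α−β) + 2d(sin β − sin α) = 126.193920; p = √p² = 11.233607; φ = atan2(cos α − cos β, d − sin α + sin β) = 0.144097 rad; t = (α − φ) mod 2π = 5.264934 rad, q = (φ − β) mod 2π = 3.046324 rad → L = 1.18·(5.264934 + 11.233607 + 3.046324) = 1.18·19.544865 = 23.062940 m
LSR: p² = d² − 2 + 2cos(α−β) + 2d(sin α + sin β) = 87.946108; p = √p² = 9.377959; φ = atan2(−cos α − cos β, d + sin α + sin β) − atan2(−2, p) = 0.244524 rad; t = (φ − α) mod 2π = 1.118678 rad, q = (φ − β) mod 2π = 3.146751 rad → L = 1.18·(1.118678 + 9.377959 + 3.146751) = 1.18·13.643388 = 16.099197 m
RSL: p² = d² − 2 + 2cos(α−β) − 2d(sin α + sin β) = 130.468277; p = √p² = 11.422271; φ = atan2(cos α + cos β, d − sin α − sin β) − atan2(2, p) = -0.201788 rad; t = (α − φ) mod 2π = 5.610818 rad, q = (β − φ) mod 2π = 3.582746 rad → L = 1.18·(5.610818 + 11.422271 + 3.582746) = 1.18·20.615835 = 24.326685 m
RLR: c = (6 − d² + 2cos(α−β) + 2d(sin α − sin β))/8 = -14.774240, |c| > 1 → infeasible
LRL: c = (6 − d² + 2cos(α−β) − 2d(sin α − sin β))/8 = -11.969064, |c| > 1 → infeasible
Shortest: LSR with L = 16.099197 m ≈ 16.0992 m
Convert LSR to answer units (arcs ×180/π): t = 1.118678·180/π = 64.0955°, p = ρ·p = 1.18·9.377959 = 11.0660 m, q = 3.146751·180/π = 180.2955°, L = 16.0992 m.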